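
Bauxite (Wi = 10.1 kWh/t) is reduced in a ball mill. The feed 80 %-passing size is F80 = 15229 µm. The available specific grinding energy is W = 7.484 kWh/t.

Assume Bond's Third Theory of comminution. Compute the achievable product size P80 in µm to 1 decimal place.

P80 = 148.0 µm

W = 10 Wi (1/√P80 − 1/√F80)  [Bond]
⇒ 1/√P80 = W/(10·Wi) + 1/√F80
  = 7.4840/(10·10.1) + 1/√15229 = 0.074099 + 0.008103 = 0.082202
P80 = (1/0.082202)² = 12.1651² = 147.99 µm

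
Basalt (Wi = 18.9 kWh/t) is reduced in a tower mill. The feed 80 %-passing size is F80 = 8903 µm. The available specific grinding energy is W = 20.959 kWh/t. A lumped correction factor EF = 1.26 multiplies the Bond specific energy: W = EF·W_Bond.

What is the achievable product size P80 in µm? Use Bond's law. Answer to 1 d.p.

P80 = 102.8 µm

W = 10·Wi·[P80^(−½) − F80^(−½)]
W_Bond = W / EF = 20.959 / 1.26 = 16.6341 kWh/t
P80^-0.5 = F80^-0.5 + W_Bond/(10 Wi)
  = 16.6341/(10·18.9) + 1/√8903 = 0.088011 + 0.010598 = 0.098609
P80 = (1/0.098609)² = 10.1410² = 102.84 µm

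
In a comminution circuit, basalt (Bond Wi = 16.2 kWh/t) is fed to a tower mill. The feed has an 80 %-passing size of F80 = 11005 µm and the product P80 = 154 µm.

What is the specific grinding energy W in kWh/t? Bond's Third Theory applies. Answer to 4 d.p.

W = 11.5101 kWh/t

W = 10·Wi·(P80^(-½) − F80^(-½))
1/√154 = 0.080582;  1/√11005 = 0.009532
W = 10·16.2·(0.080582 − 0.009532) = 11.5101 kWh/t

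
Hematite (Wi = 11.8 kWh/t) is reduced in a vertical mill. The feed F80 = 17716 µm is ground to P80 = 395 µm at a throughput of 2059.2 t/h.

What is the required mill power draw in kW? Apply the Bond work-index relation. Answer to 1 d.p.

P = 10400.4 kW

Bond: W = 10·Wi·(1/√P80 − 1/√F80)
W = 10·11.8·(1/√395 − 1/√17716) = 10·11.8·(0.042802) = 5.0507 kWh/t
Mill draw = 5.0507 × 2059.2 = 10400.4 kW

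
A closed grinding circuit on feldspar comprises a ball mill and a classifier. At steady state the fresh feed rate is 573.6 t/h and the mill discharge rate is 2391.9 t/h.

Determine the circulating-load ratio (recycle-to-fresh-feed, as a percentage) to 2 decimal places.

Mill node: discharge = fresh + recycle.
R = M − F = 2391.9 − 573.6 = 1818.3 t/h
CL = 100·R/F = 100·1818.3/573.6 = 317.00 %

CL = 317.00 %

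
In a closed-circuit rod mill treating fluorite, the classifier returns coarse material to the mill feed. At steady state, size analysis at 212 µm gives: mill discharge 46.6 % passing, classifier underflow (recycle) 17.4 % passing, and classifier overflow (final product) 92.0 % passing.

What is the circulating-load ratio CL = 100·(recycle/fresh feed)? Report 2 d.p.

CL = 155.48 %

Mass balance on the −212 µm fraction:
Fd + Rd = Ru + Fo ⇒ R/F = (o−d)/(d−u)
r = (92.0 − 46.6)/(46.6 − 17.4) = 45.4/29.2 = 1.5548
CL = 100·r = 155.48 %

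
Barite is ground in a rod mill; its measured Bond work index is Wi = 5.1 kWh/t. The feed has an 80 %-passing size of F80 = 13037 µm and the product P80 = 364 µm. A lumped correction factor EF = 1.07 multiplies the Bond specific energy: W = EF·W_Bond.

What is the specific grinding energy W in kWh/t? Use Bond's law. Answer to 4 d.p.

W = 10 Wi (P80^-0.5 − F80^-0.5)
1/√364 = 0.052414;  1/√13037 = 0.008758
W = 10·5.1·(0.052414 − 0.008758) = 2.2265 kWh/t
Apply correction: 2.2265 × 1.07 = 2.3823 kWh/t

W = 2.3823 kWh/t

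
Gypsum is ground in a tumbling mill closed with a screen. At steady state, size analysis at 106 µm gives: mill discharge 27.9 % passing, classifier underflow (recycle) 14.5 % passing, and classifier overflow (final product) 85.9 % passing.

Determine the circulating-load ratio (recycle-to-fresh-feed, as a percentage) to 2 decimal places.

Two-product formula at 106 µm:
(1+r)d = ru + o → r = (o−d)/(d−u)
r = (85.9 − 27.9)/(27.9 − 14.5) = 58.0/13.4 = 4.3284
CL = 100·r = 432.84 %

CL = 432.84 %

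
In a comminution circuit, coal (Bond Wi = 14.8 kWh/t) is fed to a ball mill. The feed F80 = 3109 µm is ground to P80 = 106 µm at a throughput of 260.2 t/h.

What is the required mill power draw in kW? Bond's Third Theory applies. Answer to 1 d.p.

Bond: W = 10·Wi·(1/√P80 − 1/√F80)
W = 10·14.8·(1/√106 − 1/√3109) = 10·14.8·(0.079194) = 11.7207 kWh/t
P = W·T = 11.7207·260.2 = 3049.7 kW

P = 3049.7 kW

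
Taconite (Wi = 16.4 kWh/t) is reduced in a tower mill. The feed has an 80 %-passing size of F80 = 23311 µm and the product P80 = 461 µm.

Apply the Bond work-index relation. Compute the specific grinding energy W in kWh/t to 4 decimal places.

Bond:  W = 10 Wi (1/√P − 1/√F)
1/√461 = 0.046575;  1/√23311 = 0.006550
W = 10·16.4·(0.046575 − 0.006550) = 6.5641 kWh/t

W = 6.5641 kWh/t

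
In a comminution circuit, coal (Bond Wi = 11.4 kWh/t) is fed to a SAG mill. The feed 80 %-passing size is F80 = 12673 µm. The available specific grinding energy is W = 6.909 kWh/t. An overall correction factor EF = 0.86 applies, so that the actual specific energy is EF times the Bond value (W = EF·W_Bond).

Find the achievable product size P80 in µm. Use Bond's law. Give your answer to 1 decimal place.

Bond: W = 10·Wi·(1/√P80 − 1/√F80)
W_Bond = W / EF = 6.909 / 0.86 = 8.0337 kWh/t
1/√P80 = 1/√F80 + W_Bond/(10·Wi)
  = 8.0337/(10·11.4) + 1/√12673 = 0.070471 + 0.008883 = 0.079354
P80 = (1/0.079354)² = 12.6017² = 158.80 µm

P80 = 158.8 µm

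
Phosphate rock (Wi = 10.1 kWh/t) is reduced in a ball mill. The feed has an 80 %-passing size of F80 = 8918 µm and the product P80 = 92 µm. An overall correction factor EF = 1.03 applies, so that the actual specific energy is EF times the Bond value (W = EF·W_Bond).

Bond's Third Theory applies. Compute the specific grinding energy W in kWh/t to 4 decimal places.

W = 9.7443 kWh/t

W_Bond = 10·Wi·(1/√P₈₀ − 1/√F₈₀)
1/√92 = 0.104257;  1/√8918 = 0.010589
W = 10·10.1·(0.104257 − 0.010589) = 9.4605 kWh/t
W_actual = 1.03 × 9.4605 = 9.7443 kWh/t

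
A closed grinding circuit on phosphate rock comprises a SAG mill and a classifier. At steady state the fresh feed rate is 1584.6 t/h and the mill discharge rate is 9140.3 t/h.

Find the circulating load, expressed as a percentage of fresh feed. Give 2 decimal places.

Discharge = new feed + return, hence
R = M − F = 9140.3 − 1584.6 = 7555.7 t/h
CL = 100·R/F = 100·7555.7/1584.6 = 476.82 %

CL = 476.82 %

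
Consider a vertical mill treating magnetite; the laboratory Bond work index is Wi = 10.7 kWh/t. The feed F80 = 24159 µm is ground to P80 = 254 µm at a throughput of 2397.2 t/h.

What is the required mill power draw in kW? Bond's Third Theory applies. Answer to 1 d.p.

W_Bond = 10·Wi·(1/√P₈₀ − 1/√F₈₀)
W = 10·10.7·(1/√254 − 1/√24159) = 10·10.7·(0.056312) = 6.0254 kWh/t
Mill draw = 6.0254 × 2397.2 = 14444.0 kW

P = 14444.0 kW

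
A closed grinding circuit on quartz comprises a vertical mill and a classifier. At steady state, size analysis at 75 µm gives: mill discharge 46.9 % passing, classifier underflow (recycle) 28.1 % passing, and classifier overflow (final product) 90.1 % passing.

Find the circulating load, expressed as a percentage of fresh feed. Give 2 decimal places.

Let r = R/F. Size balance at 75 µm:
d + r·d = r·u + o → r(d−u) = o−d
r = (90.1 − 46.9)/(46.9 − 28.1) = 43.2/18.8 = 2.2979
CL = 100·r = 229.79 %

CL = 229.79 %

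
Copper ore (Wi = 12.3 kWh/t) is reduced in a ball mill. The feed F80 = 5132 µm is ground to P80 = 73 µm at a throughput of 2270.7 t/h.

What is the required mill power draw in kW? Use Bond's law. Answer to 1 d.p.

P = 28790.4 kW

W = 10 Wi / √P80 − 10 Wi / √F80
W = 10·12.3·(1/√73 − 1/√5132) = 10·12.3·(0.103082) = 12.6791 kWh/t
Mill draw = 12.6791 × 2270.7 = 28790.4 kW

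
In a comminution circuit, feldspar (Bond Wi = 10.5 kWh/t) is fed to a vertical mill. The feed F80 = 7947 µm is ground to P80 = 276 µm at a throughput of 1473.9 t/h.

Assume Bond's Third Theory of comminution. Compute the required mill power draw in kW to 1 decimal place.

P = 7579.4 kW

Bond:  W = 10 Wi (1/√P − 1/√F)
W = 10·10.5·(1/√276 − 1/√7947) = 10·10.5·(0.048975) = 5.1424 kWh/t
P = W·T = 5.1424·1473.9 = 7579.4 kW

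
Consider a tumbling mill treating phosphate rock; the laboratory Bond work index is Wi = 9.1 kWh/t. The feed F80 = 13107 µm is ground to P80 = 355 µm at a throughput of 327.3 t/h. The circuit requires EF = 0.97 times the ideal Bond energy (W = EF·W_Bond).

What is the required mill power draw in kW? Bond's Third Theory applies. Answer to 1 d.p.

P = 1281.0 kW

W = 10 Wi (1/√P80 − 1/√F80)  [Bond]
W = 10·9.1·(1/√355 − 1/√13107) = 10·9.1·(0.044340) = 4.0349 kWh/t
W_actual = 0.97 × 4.0349 = 3.9139 kWh/t
P_mill = W·ṁ = 3.9139·327.3 = 1281.0 kW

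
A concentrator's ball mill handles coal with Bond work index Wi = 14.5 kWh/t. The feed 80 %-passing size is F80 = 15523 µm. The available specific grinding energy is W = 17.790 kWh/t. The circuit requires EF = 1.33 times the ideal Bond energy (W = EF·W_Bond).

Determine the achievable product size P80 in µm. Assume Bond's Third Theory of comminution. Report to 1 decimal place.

W_Bond = 10·Wi·(1/√P₈₀ − 1/√F₈₀)
W_Bond = W / EF = 17.790 / 1.33 = 13.3759 kWh/t
⇒ 1/√P80 = W_Bond/(10 Wi) + 1/√F80
  = 13.3759/(10·14.5) + 1/√15523 = 0.092248 + 0.008026 = 0.100274
P80 = (1/0.100274)² = 9.9727² = 99.45 µm

P80 = 99.5 µm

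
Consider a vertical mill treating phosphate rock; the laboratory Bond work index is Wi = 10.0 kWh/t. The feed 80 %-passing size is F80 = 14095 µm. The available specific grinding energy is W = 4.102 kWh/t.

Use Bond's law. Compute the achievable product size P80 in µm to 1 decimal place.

W_Bond = 10·Wi·(1/√P₈₀ − 1/√F₈₀)
1/√P80 = 1/√F80 + W/(10·Wi)
  = 4.1020/(10·10.0) + 1/√14095 = 0.041020 + 0.008423 = 0.049443
P80 = (1/0.049443)² = 20.2253² = 409.06 µm

P80 = 409.1 µm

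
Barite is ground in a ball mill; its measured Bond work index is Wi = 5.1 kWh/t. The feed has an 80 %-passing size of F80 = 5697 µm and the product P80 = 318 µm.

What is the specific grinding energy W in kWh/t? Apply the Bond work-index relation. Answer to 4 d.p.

W = 2.1842 kWh/t

W = 10·Wi·[P80^(−½) − F80^(−½)]
1/√318 = 0.056077;  1/√5697 = 0.013249
W = 10·5.1·(0.056077 − 0.013249) = 2.1842 kWh/t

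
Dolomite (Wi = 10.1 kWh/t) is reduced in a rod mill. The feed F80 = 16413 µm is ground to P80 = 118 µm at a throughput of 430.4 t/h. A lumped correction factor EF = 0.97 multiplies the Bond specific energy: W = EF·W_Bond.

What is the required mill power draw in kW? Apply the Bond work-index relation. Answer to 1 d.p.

Bond: W = 10·Wi·(1/√P80 − 1/√F80)
W = 10·10.1·(1/√118 − 1/√16413) = 10·10.1·(0.084252) = 8.5094 kWh/t
W_actual = 0.97 × 8.5094 = 8.2542 kWh/t
Mill draw = 8.2542 × 430.4 = 3552.6 kW

P = 3552.6 kW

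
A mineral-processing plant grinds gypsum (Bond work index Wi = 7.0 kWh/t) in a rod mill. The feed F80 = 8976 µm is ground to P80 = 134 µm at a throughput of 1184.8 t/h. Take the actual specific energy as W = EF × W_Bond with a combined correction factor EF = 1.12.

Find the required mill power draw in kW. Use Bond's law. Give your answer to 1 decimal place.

W = 10·Wi·[P80^(−½) − F80^(−½)]
W = 10·7.0·(1/√134 − 1/√8976) = 10·7.0·(0.075832) = 5.3082 kWh/t
Corrected W = EF·W_Bond = 1.12·5.3082 = 5.9452 kWh/t
Mill draw = 5.9452 × 1184.8 = 7043.9 kW

P = 7043.9 kW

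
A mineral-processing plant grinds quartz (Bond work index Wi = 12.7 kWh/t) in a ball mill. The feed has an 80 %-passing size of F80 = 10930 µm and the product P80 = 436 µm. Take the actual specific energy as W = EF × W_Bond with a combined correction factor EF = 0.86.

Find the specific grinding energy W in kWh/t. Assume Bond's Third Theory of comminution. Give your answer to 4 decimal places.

W = 10·Wi·[P80^(−½) − F80^(−½)]
1/√436 = 0.047891;  1/√10930 = 0.009565
W = 10·12.7·(0.047891 − 0.009565) = 4.8674 kWh/t
W_actual = 0.86 × 4.8674 = 4.1860 kWh/t

W = 4.1860 kWh/t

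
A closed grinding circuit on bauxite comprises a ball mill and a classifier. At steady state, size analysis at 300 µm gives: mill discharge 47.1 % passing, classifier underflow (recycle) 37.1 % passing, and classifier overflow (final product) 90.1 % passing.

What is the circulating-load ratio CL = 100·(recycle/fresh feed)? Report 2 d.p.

CL = 430.00 %

Let r = R/F. Size balance at 300 µm:
d + r·d = r·u + o → r(d−u) = o−d
r = (90.1 − 47.1)/(47.1 − 37.1) = 43.0/10.0 = 4.3000
CL = 100·r = 430.00 %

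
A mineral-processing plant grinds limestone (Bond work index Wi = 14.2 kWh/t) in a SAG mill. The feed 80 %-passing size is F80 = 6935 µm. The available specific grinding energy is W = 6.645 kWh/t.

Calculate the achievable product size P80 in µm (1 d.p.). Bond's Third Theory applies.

P80 = 289.2 µm

W_Bond = 10·Wi·(1/√P₈₀ − 1/√F₈₀)
P80^-0.5 = F80^-0.5 + W/(10 Wi)
  = 6.6450/(10·14.2) + 1/√6935 = 0.046796 + 0.012008 = 0.058804
P80 = (1/0.058804)² = 17.0057² = 289.19 µm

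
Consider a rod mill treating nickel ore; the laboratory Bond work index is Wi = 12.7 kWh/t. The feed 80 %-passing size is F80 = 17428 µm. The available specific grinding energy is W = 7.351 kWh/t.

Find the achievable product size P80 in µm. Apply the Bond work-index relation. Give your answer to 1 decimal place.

P80 = 233.4 µm

W = 10·Wi·[P80^(−½) − F80^(−½)]
⇒ 1/√P80 = W/(10·Wi) + 1/√F80
  = 7.3510/(10·12.7) + 1/√17428 = 0.057882 + 0.007575 = 0.065457
P80 = (1/0.065457)² = 15.2773² = 233.39 µm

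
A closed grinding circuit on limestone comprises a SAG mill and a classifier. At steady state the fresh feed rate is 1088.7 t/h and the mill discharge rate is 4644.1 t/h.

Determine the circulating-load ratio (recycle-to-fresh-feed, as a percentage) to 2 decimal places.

CL = 326.57 %

Steady state: M = F + R.
R = M − F = 4644.1 − 1088.7 = 3555.4 t/h
CL = 100·R/F = 100·3555.4/1088.7 = 326.57 %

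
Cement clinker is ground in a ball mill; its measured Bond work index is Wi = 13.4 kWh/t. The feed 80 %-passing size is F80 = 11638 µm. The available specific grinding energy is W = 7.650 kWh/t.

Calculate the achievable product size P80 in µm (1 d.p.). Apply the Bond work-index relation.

Bond:  W = 10 Wi (1/√P − 1/√F)
⇒ 1/√P80 = W/(10·Wi) + 1/√F80
  = 7.6500/(10·13.4) + 1/√11638 = 0.057090 + 0.009270 = 0.066359
P80 = (1/0.066359)² = 15.0695² = 227.09 µm

P80 = 227.1 µm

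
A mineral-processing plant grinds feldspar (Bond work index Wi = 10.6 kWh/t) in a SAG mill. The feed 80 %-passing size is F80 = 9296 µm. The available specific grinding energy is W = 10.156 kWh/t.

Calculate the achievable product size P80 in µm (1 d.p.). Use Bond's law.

W_Bond = 10·Wi·(1/√P₈₀ − 1/√F₈₀)
⇒ 1/√P80 = W/(10 Wi) + 1/√F80
  = 10.1560/(10·10.6) + 1/√9296 = 0.095811 + 0.010372 = 0.106183
P80 = (1/0.106183)² = 9.4177² = 88.69 µm

P80 = 88.7 µm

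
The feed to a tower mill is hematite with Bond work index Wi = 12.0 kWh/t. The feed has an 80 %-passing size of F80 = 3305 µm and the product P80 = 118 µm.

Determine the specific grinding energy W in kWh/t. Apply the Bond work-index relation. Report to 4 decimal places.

W = 8.9595 kWh/t

W_Bond = 10·Wi·(1/√P₈₀ − 1/√F₈₀)
1/√118 = 0.092057;  1/√3305 = 0.017395
W = 10·12.0·(0.092057 − 0.017395) = 8.9595 kWh/t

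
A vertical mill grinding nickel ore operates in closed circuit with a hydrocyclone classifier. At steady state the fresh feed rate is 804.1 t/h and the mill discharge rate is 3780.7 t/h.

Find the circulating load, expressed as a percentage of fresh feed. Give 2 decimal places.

CL = 370.18 %

Mill node: discharge = fresh + recycle.
R = M − F = 3780.7 − 804.1 = 2976.6 t/h
CL = 100·R/F = 100·2976.6/804.1 = 370.18 %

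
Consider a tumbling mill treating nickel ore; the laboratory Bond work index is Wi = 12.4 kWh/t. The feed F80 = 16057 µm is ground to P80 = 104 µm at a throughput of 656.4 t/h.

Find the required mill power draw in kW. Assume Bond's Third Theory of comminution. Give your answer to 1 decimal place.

W = 10·Wi·(P80^(-½) − F80^(-½))
W = 10·12.4·(1/√104 − 1/√16057) = 10·12.4·(0.090166) = 11.1806 kWh/t
Power = W × throughput = 11.1806 kWh/t × 656.4 t/h = 7339.0 kW

P = 7339.0 kW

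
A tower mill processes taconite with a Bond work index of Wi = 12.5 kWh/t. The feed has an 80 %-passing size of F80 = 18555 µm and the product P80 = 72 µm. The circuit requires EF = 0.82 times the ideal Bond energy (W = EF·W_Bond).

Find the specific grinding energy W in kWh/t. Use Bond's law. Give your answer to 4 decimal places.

W = 11.3273 kWh/t

Bond: W = 10·Wi·(1/√P80 − 1/√F80)
1/√72 = 0.117851;  1/√18555 = 0.007341
W = 10·12.5·(0.117851 − 0.007341) = 13.8137 kWh/t
Apply correction: 13.8137 × 0.82 = 11.3273 kWh/t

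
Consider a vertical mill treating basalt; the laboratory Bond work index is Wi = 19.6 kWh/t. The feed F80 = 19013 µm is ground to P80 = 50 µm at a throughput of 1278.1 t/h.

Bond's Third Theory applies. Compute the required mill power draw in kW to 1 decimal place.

P = 33610.4 kW

W = 10·Wi·(P80^(-½) − F80^(-½))
W = 10·19.6·(1/√50 − 1/√19013) = 10·19.6·(0.134169) = 26.2971 kWh/t
Mill draw = 26.2971 × 1278.1 = 33610.4 kW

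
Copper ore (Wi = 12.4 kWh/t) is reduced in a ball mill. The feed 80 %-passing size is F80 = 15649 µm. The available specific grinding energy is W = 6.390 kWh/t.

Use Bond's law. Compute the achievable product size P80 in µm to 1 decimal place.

P80 = 282.2 µm

W = 10 Wi / √P80 − 10 Wi / √F80
⇒ 1/√P80 = W/(10·Wi) + 1/√F80
  = 6.3900/(10·12.4) + 1/√15649 = 0.051532 + 0.007994 = 0.059526
P80 = (1/0.059526)² = 16.7993² = 282.22 µm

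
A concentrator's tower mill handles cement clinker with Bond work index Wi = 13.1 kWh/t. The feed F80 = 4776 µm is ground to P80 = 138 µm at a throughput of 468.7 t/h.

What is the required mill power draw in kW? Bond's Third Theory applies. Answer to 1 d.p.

P = 4338.2 kW

W = 10·Wi·[P80^(−½) − F80^(−½)]
W = 10·13.1·(1/√138 − 1/√4776) = 10·13.1·(0.070656) = 9.2559 kWh/t
P = W·T = 9.2559·468.7 = 4338.2 kW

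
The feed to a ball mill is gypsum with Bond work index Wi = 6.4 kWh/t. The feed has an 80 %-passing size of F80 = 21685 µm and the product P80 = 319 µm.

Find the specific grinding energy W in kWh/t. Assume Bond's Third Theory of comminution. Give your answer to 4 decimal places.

W = 10 Wi (P80^-0.5 − F80^-0.5)
1/√319 = 0.055989;  1/√21685 = 0.006791
W = 10·6.4·(0.055989 − 0.006791) = 3.1487 kWh/t

W = 3.1487 kWh/t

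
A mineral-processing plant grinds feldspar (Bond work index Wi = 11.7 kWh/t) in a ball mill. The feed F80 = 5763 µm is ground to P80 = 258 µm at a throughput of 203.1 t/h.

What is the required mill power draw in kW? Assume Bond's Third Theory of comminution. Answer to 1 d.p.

P = 1166.4 kW

W = 10·Wi·(P80^(-½) − F80^(-½))
W = 10·11.7·(1/√258 − 1/√5763) = 10·11.7·(0.049085) = 5.7429 kWh/t
Mill draw = 5.7429 × 203.1 = 1166.4 kW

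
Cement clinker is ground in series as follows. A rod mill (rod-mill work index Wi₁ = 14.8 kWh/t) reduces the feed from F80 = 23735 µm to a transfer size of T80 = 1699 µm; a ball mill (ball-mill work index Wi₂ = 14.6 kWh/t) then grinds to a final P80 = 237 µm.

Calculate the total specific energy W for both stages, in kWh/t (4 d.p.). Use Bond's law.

W = 10·Wi·(P80^(-½) − F80^(-½))
Stage 1 (23735→1699 µm, Wi₁=14.8): W₁ = 10·14.8·(0.024261 − 0.006491) = 2.6299 kWh/t
Stage 2 (1699→237 µm, Wi₂=14.6): W₂ = 10·14.6·(0.064957 − 0.024261) = 5.9417 kWh/t
W = W₁ + W₂ = 2.6299 + 5.9417 = 8.5716 kWh/t

W = 8.5716 kWh/t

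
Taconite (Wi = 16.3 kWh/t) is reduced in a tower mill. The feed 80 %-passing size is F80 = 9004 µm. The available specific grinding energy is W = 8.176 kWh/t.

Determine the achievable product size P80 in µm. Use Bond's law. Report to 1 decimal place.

W = 10·Wi·[P80^(−½) − F80^(−½)]
⇒ 1/√P80 = W/(10 Wi) + 1/√F80
  = 8.1760/(10·16.3) + 1/√9004 = 0.050160 + 0.010539 = 0.060698
P80 = (1/0.060698)² = 16.4750² = 271.43 µm

P80 = 271.4 µm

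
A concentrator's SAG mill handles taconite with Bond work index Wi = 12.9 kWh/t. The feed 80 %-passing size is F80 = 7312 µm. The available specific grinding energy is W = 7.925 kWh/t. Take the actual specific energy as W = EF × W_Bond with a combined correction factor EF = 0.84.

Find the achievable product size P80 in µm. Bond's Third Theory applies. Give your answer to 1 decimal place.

W_Bond = 10·Wi·(1/√P₈₀ − 1/√F₈₀)
W_Bond = W / EF = 7.925 / 0.84 = 9.4345 kWh/t
⇒ 1/√P80 = W_Bond/(10 Wi) + 1/√F80
  = 9.4345/(10·12.9) + 1/√7312 = 0.073136 + 0.011695 = 0.084830
P80 = (1/0.084830)² = 11.7882² = 138.96 µm

P80 = 139.0 µm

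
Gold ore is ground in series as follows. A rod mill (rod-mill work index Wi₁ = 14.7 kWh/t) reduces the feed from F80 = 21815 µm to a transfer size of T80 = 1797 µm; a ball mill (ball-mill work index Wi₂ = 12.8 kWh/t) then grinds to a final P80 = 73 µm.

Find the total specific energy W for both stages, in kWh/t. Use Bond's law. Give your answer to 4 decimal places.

W = 14.4342 kWh/t

W = 10 Wi (P80^-0.5 − F80^-0.5)
Stage 1 (21815→1797 µm, Wi₁=14.7): W₁ = 10·14.7·(0.023590 − 0.006771) = 2.4724 kWh/t
Stage 2 (1797→73 µm, Wi₂=12.8): W₂ = 10·12.8·(0.117041 − 0.023590) = 11.9618 kWh/t
W = W₁ + W₂ = 2.4724 + 11.9618 = 14.4342 kWh/t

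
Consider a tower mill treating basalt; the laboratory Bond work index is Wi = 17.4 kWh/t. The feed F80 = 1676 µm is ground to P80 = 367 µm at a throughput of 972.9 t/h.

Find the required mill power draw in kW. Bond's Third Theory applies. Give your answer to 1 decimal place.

W = 10·Wi·(P80^(-½) − F80^(-½))
W = 10·17.4·(1/√367 − 1/√1676) = 10·17.4·(0.027773) = 4.8325 kWh/t
Mill draw = 4.8325 × 972.9 = 4701.5 kW

P = 4701.5 kW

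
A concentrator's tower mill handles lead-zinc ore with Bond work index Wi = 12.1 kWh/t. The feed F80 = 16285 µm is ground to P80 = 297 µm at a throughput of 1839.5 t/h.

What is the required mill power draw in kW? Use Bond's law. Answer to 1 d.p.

P = 11171.2 kW

W = 10·Wi·(P80^(-½) − F80^(-½))
W = 10·12.1·(1/√297 − 1/√16285) = 10·12.1·(0.050190) = 6.0730 kWh/t
P_mill = W·ṁ = 6.0730·1839.5 = 11171.2 kW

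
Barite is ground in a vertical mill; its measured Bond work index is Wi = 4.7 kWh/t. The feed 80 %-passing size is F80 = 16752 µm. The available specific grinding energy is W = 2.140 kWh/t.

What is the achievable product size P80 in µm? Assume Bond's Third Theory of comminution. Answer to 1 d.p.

P80 = 352.6 µm

W_Bond = 10·Wi·(1/√P₈₀ − 1/√F₈₀)
P80^(−½) = W/(10 Wi) + F80^(−½)
  = 2.1400/(10·4.7) + 1/√16752 = 0.045532 + 0.007726 = 0.053258
P80 = (1/0.053258)² = 18.7765² = 352.56 µm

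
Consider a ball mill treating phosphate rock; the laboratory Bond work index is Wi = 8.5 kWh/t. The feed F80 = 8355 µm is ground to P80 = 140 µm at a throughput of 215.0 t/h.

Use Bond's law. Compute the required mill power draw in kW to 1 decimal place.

P = 1344.6 kW

W = 10·Wi·(P80^(-½) − F80^(-½))
W = 10·8.5·(1/√140 − 1/√8355) = 10·8.5·(0.073575) = 6.2539 kWh/t
Power = W × throughput = 6.2539 kWh/t × 215.0 t/h = 1344.6 kW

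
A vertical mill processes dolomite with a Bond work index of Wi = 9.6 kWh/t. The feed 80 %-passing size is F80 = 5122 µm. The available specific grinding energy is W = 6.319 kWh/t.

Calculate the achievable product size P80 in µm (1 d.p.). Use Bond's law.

P80 = 157.1 µm

W = 10 Wi / √P80 − 10 Wi / √F80
⇒ 1/√P80 = W/(10 Wi) + 1/√F80
  = 6.3190/(10·9.6) + 1/√5122 = 0.065823 + 0.013973 = 0.079796
P80 = (1/0.079796)² = 12.5320² = 157.05 µm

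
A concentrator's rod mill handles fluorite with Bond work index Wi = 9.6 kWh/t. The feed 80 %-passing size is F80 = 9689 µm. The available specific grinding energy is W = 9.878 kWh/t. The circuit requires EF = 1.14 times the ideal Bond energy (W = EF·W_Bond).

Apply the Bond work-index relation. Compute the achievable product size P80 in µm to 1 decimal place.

P80 = 99.2 µm

W = 10 Wi / √P80 − 10 Wi / √F80
W_Bond = W / EF = 9.878 / 1.14 = 8.6649 kWh/t
P80^-0.5 = F80^-0.5 + W_Bond/(10 Wi)
  = 8.6649/(10·9.6) + 1/√9689 = 0.090260 + 0.010159 = 0.100419
P80 = (1/0.100419)² = 9.9583² = 99.17 µm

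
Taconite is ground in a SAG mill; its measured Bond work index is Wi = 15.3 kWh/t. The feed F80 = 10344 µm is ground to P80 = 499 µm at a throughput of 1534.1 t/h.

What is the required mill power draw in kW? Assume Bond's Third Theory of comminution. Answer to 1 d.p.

W = 10·Wi·(P80^(-½) − F80^(-½))
W = 10·15.3·(1/√499 − 1/√10344) = 10·15.3·(0.034934) = 5.3449 kWh/t
P = W·T = 5.3449·1534.1 = 8199.6 kW

P = 8199.6 kW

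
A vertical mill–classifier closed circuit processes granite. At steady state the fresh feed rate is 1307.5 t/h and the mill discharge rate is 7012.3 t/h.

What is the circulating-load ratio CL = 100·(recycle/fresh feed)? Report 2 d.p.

M = F + R at steady state, so:
R = M − F = 7012.3 − 1307.5 = 5704.8 t/h
CL = 100·R/F = 100·5704.8/1307.5 = 436.31 %

CL = 436.31 %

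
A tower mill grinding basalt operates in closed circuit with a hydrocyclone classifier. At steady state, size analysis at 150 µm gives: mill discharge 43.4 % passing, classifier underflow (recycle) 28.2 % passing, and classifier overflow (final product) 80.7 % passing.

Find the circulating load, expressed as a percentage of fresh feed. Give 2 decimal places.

CL = 245.39 %

Classifier node, passing 150 µm:
r = (o − d)/(d − u)
r = (80.7 − 43.4)/(43.4 − 28.2) = 37.3/15.2 = 2.4539
CL = 100·r = 245.39 %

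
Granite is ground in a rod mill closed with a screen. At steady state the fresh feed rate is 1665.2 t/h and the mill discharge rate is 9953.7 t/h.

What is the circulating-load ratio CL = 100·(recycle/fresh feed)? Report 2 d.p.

M = F + R at steady state, so:
R = M − F = 9953.7 − 1665.2 = 8288.5 t/h
CL = 100·R/F = 100·8288.5/1665.2 = 497.75 %

CL = 497.75 %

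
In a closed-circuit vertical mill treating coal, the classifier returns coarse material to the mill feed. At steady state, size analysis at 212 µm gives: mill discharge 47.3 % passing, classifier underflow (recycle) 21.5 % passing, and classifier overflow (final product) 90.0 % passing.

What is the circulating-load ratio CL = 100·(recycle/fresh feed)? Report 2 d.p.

Balance %-passing 212 µm (r = R/F):
Fd + Rd = Ru + Fo ⇒ R/F = (o−d)/(d−u)
r = (90.0 − 47.3)/(47.3 − 21.5) = 42.7/25.8 = 1.6550
CL = 100·r = 165.50 %

CL = 165.50 %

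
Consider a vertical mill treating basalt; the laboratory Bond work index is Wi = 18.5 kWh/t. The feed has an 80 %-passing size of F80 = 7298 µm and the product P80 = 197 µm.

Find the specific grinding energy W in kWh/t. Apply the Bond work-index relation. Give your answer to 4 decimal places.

Bond:  W = 10 Wi (1/√P − 1/√F)
1/√197 = 0.071247;  1/√7298 = 0.011706
W = 10·18.5·(0.071247 − 0.011706) = 11.0151 kWh/t

W = 11.0151 kWh/t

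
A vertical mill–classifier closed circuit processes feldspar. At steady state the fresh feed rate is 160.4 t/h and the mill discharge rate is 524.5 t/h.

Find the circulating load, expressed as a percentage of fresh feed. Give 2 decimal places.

CL = 227.00 %

Mill node: discharge = fresh + recycle.
R = M − F = 524.5 − 160.4 = 364.1 t/h
CL = 100·R/F = 100·364.1/160.4 = 227.00 %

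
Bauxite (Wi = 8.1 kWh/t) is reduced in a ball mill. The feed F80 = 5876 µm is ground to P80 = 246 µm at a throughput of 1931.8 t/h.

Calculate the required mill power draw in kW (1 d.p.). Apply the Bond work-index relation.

P = 7935.2 kW

Bond: W = 10·Wi·(1/√P80 − 1/√F80)
W = 10·8.1·(1/√246 − 1/√5876) = 10·8.1·(0.050712) = 4.1077 kWh/t
Mill draw = 4.1077 × 1931.8 = 7935.2 kW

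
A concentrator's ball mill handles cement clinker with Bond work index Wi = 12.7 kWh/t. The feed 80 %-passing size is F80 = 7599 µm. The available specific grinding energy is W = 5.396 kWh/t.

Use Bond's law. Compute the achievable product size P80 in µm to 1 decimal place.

P80 = 343.4 µm

W = 10·Wi·[P80^(−½) − F80^(−½)]
P80^-0.5 = F80^-0.5 + W/(10 Wi)
  = 5.3960/(10·12.7) + 1/√7599 = 0.042488 + 0.011472 = 0.053960
P80 = (1/0.053960)² = 18.5323² = 343.45 µm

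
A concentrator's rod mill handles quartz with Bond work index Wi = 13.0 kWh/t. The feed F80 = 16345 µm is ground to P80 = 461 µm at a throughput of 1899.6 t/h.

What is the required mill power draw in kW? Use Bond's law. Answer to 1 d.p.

P = 9569.9 kW

W_Bond = 10·Wi·(1/√P₈₀ − 1/√F₈₀)
W = 10·13.0·(1/√461 − 1/√16345) = 10·13.0·(0.038753) = 5.0379 kWh/t
P = W·T = 5.0379·1899.6 = 9569.9 kW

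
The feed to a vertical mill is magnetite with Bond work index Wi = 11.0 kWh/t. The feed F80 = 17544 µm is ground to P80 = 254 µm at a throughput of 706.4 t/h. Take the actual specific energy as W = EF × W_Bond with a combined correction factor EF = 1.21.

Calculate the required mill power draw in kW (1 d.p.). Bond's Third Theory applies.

P = 5189.6 kW

W = 10 Wi (1/√P80 − 1/√F80)  [Bond]
W = 10·11.0·(1/√254 − 1/√17544) = 10·11.0·(0.055196) = 6.0715 kWh/t
Apply correction: 6.0715 × 1.21 = 7.3466 kWh/t
P = W·T = 7.3466·706.4 = 5189.6 kW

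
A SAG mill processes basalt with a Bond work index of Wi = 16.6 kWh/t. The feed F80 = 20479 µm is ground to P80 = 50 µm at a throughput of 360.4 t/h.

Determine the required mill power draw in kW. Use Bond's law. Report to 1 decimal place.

P = 8042.7 kW

W = 10·Wi·(P80^(-½) − F80^(-½))
W = 10·16.6·(1/√50 − 1/√20479) = 10·16.6·(0.134433) = 22.3160 kWh/t
P_mill = W·ṁ = 22.3160·360.4 = 8042.7 kW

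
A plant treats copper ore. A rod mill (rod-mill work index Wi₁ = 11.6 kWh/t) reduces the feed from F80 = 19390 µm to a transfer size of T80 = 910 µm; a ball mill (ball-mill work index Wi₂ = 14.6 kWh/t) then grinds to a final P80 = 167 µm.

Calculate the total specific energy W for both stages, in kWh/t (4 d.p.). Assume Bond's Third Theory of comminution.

W = 9.4703 kWh/t

W = 10·Wi·[P80^(−½) − F80^(−½)]
Stage 1 (19390→910 µm, Wi₁=11.6): W₁ = 10·11.6·(0.033150 − 0.007181) = 3.0123 kWh/t
Stage 2 (910→167 µm, Wi₂=14.6): W₂ = 10·14.6·(0.077382 − 0.033150) = 6.4580 kWh/t
W = W₁ + W₂ = 3.0123 + 6.4580 = 9.4703 kWh/t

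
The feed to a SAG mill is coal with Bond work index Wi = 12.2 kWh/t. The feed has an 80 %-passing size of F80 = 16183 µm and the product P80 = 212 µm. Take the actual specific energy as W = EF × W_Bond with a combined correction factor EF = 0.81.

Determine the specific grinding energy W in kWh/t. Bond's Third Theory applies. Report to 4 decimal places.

W = 6.0102 kWh/t

W = 10·Wi·(P80^(-½) − F80^(-½))
1/√212 = 0.068680;  1/√16183 = 0.007861
W = 10·12.2·(0.068680 − 0.007861) = 7.4200 kWh/t
With EF = 0.81: W = 7.4200·0.81 = 6.0102 kWh/t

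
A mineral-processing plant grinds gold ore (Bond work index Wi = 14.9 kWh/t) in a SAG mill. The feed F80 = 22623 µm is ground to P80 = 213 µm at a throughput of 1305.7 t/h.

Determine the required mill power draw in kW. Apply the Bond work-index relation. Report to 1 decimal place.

W_Bond = 10·Wi·(1/√P₈₀ − 1/√F₈₀)
W = 10·14.9·(1/√213 − 1/√22623) = 10·14.9·(0.061870) = 9.2187 kWh/t
P = W·T = 9.2187·1305.7 = 12036.8 kW

P = 12036.8 kW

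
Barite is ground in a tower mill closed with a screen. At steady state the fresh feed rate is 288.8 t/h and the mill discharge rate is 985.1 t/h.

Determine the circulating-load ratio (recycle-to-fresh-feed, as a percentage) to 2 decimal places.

Discharge = new feed + return, hence
R = M − F = 985.1 − 288.8 = 696.3 t/h
CL = 100·R/F = 100·696.3/288.8 = 241.10 %

CL = 241.10 %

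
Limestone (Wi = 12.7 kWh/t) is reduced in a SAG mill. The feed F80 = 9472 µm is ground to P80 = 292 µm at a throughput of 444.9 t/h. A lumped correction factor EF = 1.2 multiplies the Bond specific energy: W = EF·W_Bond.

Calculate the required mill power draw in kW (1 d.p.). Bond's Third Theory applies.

W = 10 Wi (P80^-0.5 − F80^-0.5)
W = 10·12.7·(1/√292 − 1/√9472) = 10·12.7·(0.048246) = 6.1272 kWh/t
Apply correction: 6.1272 × 1.2 = 7.3526 kWh/t
Power = W × throughput = 7.3526 kWh/t × 444.9 t/h = 3271.2 kW

P = 3271.2 kW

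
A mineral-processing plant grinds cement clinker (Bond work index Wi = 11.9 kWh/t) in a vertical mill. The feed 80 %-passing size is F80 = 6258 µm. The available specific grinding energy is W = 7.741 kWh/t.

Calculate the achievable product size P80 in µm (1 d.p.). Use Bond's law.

P80 = 165.7 µm

W = 10·Wi·(P80^(-½) − F80^(-½))
P80^-0.5 = F80^-0.5 + W/(10 Wi)
  = 7.7410/(10·11.9) + 1/√6258 = 0.065050 + 0.012641 = 0.077691
P80 = (1/0.077691)² = 12.8714² = 165.67 µm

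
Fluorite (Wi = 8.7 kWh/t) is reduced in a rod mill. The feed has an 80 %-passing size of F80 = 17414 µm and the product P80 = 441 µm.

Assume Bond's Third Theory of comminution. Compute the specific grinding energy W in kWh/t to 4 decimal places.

W_Bond = 10·Wi·(1/√P₈₀ − 1/√F₈₀)
1/√441 = 0.047619;  1/√17414 = 0.007578
W = 10·8.7·(0.047619 − 0.007578) = 3.4836 kWh/t

W = 3.4836 kWh/t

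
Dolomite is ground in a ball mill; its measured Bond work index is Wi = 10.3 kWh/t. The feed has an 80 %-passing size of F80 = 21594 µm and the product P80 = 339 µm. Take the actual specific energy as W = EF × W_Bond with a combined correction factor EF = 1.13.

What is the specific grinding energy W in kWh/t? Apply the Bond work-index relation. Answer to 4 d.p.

W = 10 Wi (1/√P80 − 1/√F80)  [Bond]
1/√339 = 0.054313;  1/√21594 = 0.006805
W = 10·10.3·(0.054313 − 0.006805) = 4.8933 kWh/t
With EF = 1.13: W = 4.8933·1.13 = 5.5294 kWh/t

W = 5.5294 kWh/t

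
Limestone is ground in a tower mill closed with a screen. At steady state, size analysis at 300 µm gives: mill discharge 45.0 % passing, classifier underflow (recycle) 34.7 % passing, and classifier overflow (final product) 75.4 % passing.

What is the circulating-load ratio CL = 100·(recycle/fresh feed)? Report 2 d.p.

Balance %-passing 300 µm (r = R/F):
d + r·d = r·u + o → r(d−u) = o−d
r = (75.4 − 45.0)/(45.0 − 34.7) = 30.4/10.3 = 2.9515
CL = 100·r = 295.15 %

CL = 295.15 %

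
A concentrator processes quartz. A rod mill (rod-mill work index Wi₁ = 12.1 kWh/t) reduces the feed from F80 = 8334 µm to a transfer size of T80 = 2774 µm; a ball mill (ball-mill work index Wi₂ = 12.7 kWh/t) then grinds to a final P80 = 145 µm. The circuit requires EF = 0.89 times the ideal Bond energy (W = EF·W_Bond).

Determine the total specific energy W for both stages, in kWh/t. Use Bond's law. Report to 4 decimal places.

W_Bond = 10·Wi·(1/√P₈₀ − 1/√F₈₀)
Stage 1 (8334→2774 µm, Wi₁=12.1): W₁ = 10·12.1·(0.018987 − 0.010954) = 0.9719 kWh/t
Stage 2 (2774→145 µm, Wi₂=12.7): W₂ = 10·12.7·(0.083045 − 0.018987) = 8.1355 kWh/t
W = W₁ + W₂ = 0.9719 + 8.1355 = 9.1074 kWh/t
Corrected W = EF·W_Bond = 0.89·9.1074 = 8.1056 kWh/t

W = 8.1056 kWh/t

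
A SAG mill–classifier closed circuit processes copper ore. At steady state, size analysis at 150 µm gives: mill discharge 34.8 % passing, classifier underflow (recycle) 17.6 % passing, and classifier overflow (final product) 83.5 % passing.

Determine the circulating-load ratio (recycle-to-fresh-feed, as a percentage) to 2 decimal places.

CL = 283.14 %

Let r = R/F. Size balance at 150 µm:
d + r·d = r·u + o → r(d−u) = o−d
r = (83.5 − 34.8)/(34.8 − 17.6) = 48.7/17.2 = 2.8314
CL = 100·r = 283.14 %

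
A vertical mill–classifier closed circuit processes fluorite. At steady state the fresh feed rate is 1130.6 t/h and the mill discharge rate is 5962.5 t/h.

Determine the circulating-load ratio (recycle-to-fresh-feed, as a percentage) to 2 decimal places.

CL = 427.37 %

Steady state: M = F + R.
R = M − F = 5962.5 − 1130.6 = 4831.9 t/h
CL = 100·R/F = 100·4831.9/1130.6 = 427.37 %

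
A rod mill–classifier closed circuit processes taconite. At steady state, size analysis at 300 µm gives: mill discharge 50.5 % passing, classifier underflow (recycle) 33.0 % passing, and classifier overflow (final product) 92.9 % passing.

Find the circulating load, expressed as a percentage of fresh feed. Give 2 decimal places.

Let r = R/F. Size balance at 300 µm:
(1+r)d = ru + o → r = (o−d)/(d−u)
r = (92.9 − 50.5)/(50.5 − 33.0) = 42.4/17.5 = 2.4229
CL = 100·r = 242.29 %

CL = 242.29 %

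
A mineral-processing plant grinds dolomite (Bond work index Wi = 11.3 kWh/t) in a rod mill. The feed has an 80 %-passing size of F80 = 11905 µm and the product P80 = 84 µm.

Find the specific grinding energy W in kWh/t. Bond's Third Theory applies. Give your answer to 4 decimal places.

Bond: W = 10·Wi·(1/√P80 − 1/√F80)
1/√84 = 0.109109;  1/√11905 = 0.009165
W = 10·11.3·(0.109109 − 0.009165) = 11.2937 kWh/t

W = 11.2937 kWh/t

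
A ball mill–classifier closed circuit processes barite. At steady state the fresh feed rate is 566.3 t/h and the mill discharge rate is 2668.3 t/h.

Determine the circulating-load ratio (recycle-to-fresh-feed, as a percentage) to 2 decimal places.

CL = 371.18 %

M = F + R at steady state, so:
R = M − F = 2668.3 − 566.3 = 2102.0 t/h
CL = 100·R/F = 100·2102.0/566.3 = 371.18 %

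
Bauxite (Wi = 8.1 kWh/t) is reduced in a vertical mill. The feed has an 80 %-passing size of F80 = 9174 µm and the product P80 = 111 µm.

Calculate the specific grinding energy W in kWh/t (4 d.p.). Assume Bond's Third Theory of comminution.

W = 6.8425 kWh/t

W_Bond = 10·Wi·(1/√P₈₀ − 1/√F₈₀)
1/√111 = 0.094916;  1/√9174 = 0.010440
W = 10·8.1·(0.094916 − 0.010440) = 6.8425 kWh/t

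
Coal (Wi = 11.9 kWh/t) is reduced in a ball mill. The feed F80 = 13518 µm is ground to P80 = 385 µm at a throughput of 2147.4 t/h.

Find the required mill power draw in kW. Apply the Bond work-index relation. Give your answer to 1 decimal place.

W = 10 Wi / √P80 − 10 Wi / √F80
W = 10·11.9·(1/√385 − 1/√13518) = 10·11.9·(0.042364) = 5.0413 kWh/t
P = W·T = 5.0413·2147.4 = 10825.7 kW

P = 10825.7 kW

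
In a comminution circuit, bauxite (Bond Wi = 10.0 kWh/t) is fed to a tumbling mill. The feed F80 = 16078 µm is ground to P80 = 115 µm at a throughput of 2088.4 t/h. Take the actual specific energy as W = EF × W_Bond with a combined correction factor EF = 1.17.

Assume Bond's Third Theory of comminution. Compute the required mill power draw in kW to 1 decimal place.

P = 20858.1 kW

W = 10·Wi·(P80^(-½) − F80^(-½))
W = 10·10.0·(1/√115 − 1/√16078) = 10·10.0·(0.085364) = 8.5364 kWh/t
W_actual = 1.17 × 8.5364 = 9.9876 kWh/t
Mill draw = 9.9876 × 2088.4 = 20858.1 kW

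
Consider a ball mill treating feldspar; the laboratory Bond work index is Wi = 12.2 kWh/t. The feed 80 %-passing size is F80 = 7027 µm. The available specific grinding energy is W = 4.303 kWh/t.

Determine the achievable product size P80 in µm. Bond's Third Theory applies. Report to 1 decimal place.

P80 = 448.9 µm

W = 10 Wi (1/√P80 − 1/√F80)  [Bond]
⇒ 1/√P80 = W/(10·Wi) + 1/√F80
  = 4.3030/(10·12.2) + 1/√7027 = 0.035270 + 0.011929 = 0.047200
P80 = (1/0.047200)² = 21.1865² = 448.87 µm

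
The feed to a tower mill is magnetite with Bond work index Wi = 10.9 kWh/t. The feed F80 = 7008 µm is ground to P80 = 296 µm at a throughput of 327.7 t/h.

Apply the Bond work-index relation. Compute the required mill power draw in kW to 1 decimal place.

P = 1649.5 kW

W = 10·Wi·[P80^(−½) − F80^(−½)]
W = 10·10.9·(1/√296 − 1/√7008) = 10·10.9·(0.046178) = 5.0334 kWh/t
P = W·T = 5.0334·327.7 = 1649.5 kW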